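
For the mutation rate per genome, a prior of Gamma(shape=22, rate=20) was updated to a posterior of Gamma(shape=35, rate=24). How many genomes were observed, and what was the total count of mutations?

A Gamma(α, β) prior (rate parametrization) on a Poisson rate with n observations summing to S gives posterior Gamma(α+S, β+n).
Matching: Σxᵢ = 35 − 22 = 13 and n = 24 − 20 = 4.

n = 4 genomes with total 13 mutations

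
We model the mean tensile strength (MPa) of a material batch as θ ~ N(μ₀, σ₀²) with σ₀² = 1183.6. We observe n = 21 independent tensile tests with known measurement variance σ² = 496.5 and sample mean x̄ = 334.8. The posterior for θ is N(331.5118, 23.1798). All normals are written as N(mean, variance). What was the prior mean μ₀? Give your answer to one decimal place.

With known observation variance, the Normal–Normal posterior has precision τ_n = τ₀ + n/σ² and mean μ_n = (τ₀μ₀ + (n/σ²)x̄)/τ_n.
Here τ₀ = 1/1183.6 = 0.000845 and τ_data = 21/496.5 = 0.042296, so τ_n = 0.043141.
Rearranging for μ₀: μ₀ = (μ_n·τ_n − τ_data·x̄)/τ₀ = (331.5118·0.043141 − 0.042296·334.8) / 0.000845 = 0.141050/0.000845 ≈ 166.9.

μ₀ = 166.9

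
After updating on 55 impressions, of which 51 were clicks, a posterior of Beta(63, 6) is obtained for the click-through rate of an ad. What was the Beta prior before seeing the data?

Beta(12, 2)

A Beta(a, b) prior with s successes and f failures in binomial data gives a Beta(a+s, b+f) posterior.
So a = 63 − 51 = 12 and b = 6 − 4 = 2.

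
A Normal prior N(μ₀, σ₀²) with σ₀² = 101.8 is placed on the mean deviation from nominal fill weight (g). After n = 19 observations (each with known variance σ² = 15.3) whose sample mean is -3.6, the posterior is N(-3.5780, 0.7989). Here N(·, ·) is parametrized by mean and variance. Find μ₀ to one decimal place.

μ₀ = -0.8

With known observation variance, the Normal–Normal posterior has precision τ_n = τ₀ + n/σ² and mean μ_n = (τ₀μ₀ + (n/σ²)x̄)/τ_n.
Here τ₀ = 1/101.8 = 0.009823 and τ_data = 19/15.3 = 1.241830, so τ_n = 1.251653.
Rearranging for μ₀: μ₀ = (μ_n·τ_n − τ_data·x̄)/τ₀ = (-3.5780·1.251653 − 1.241830·-3.6) / 0.009823 = -0.007826/0.009823 ≈ -0.8.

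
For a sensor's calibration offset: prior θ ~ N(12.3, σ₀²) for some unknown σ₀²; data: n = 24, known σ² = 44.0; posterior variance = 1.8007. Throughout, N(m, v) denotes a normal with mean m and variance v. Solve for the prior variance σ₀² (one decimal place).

For the Normal–Normal model with known σ², precisions add: τ_n = τ₀ + n/σ².
So 1/σ₀² = 1/1.8007 − 24/44.0 = 0.555340 − 0.545455 = 0.009885.
Hence σ₀² = 1/0.009885 ≈ 101.2.

σ₀² = 101.2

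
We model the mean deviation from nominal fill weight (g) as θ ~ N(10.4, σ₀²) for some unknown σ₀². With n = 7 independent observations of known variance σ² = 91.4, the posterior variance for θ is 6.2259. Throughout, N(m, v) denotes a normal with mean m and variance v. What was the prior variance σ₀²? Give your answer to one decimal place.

σ₀² = 11.9

For the Normal–Normal model with known σ², precisions add: τ_n = τ₀ + n/σ².
So 1/σ₀² = 1/6.2259 − 7/91.4 = 0.160619 − 0.076586 = 0.084033.
Hence σ₀² = 1/0.084033 ≈ 11.9.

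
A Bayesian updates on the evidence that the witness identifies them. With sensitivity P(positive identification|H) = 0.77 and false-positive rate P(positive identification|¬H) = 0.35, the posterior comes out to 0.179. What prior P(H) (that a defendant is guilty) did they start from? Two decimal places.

P(H) = 0.09

In odds form, posterior odds = prior odds × likelihood ratio, so prior odds = posterior odds ÷ LR.
Posterior odds = 0.179/(1−0.179) = 0.2180. LR = 0.77/0.35 = 2.2000.
Prior odds = 0.2180/2.2000 = 0.0991, so P(H) = 0.0991/(1+0.0991) ≈ 0.09.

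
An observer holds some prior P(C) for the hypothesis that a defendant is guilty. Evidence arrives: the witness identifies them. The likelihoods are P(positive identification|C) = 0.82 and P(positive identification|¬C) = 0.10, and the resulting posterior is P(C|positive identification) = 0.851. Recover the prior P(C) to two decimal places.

P(C) = 0.41

Bayes' rule in odds form gives O(C|E) = O(C)·[P(E|C)/P(E|¬C)], hence O(C) = O(C|E)/LR.
Posterior odds = 0.851/(1−0.851) = 5.7114. LR = 0.82/0.10 = 8.2000.
Prior odds = 5.7114/8.2000 = 0.6965, so P(C) = 0.6965/(1+0.6965) ≈ 0.41.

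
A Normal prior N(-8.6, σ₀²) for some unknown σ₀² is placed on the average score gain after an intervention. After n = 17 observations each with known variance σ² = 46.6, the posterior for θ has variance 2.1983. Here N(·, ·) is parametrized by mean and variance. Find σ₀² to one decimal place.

Posterior precision equals prior precision plus data precision: 1/σ_n² = 1/σ₀² + n/σ².
So 1/σ₀² = 1/2.1983 − 17/46.6 = 0.454897 − 0.364807 = 0.090090.
Hence σ₀² = 1/0.090090 ≈ 11.1.

σ₀² = 11.1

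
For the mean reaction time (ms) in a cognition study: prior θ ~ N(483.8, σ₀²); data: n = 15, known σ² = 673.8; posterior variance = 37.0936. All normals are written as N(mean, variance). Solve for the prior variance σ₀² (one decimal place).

σ₀² = 212.9

Posterior precision equals prior precision plus data precision: 1/σ_n² = 1/σ₀² + n/σ².
So 1/σ₀² = 1/37.0936 − 15/673.8 = 0.026959 − 0.022262 = 0.004697.
Hence σ₀² = 1/0.004697 ≈ 212.9.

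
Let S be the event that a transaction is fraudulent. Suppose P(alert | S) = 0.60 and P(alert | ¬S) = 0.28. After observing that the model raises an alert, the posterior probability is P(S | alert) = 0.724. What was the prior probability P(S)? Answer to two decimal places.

P(S) = 0.55

Bayes' rule in odds form gives O(S|E) = O(S)·[P(E|S)/P(E|¬S)], hence O(S) = O(S|E)/LR.
Posterior odds = 0.724/(1−0.724) = 2.6232. LR = 0.60/0.28 = 2.1429.
Prior odds = 2.6232/2.1429 = 1.2241, so P(S) = 1.2241/(1+1.2241) ≈ 0.55.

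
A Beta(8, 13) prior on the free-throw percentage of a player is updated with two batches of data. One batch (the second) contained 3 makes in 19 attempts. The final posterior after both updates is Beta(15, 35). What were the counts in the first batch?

Sequential conjugate updates are equivalent to a single update on the pooled data, so total successes = posterior α − prior α and total failures = posterior β − prior β.
Total across both batches: 15−8=7 makes, 35−13=22 misses.
Subtract the second batch: 7−3=4 makes and 22−16=6 misses.

4 makes and 6 misses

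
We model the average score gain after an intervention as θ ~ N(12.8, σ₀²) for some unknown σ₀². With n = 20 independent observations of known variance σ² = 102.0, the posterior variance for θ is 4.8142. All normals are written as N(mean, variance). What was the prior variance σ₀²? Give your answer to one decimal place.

σ₀² = 85.9

For the Normal–Normal model with known σ², precisions add: τ_n = τ₀ + n/σ².
So 1/σ₀² = 1/4.8142 − 20/102.0 = 0.207719 − 0.196078 = 0.011641.
Hence σ₀² = 1/0.011641 ≈ 85.9.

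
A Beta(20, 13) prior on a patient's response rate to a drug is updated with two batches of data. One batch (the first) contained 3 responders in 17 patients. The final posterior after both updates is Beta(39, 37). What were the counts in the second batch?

16 responders and 10 non-responders

Sequential conjugate updates are equivalent to a single update on the pooled data, so total successes = posterior α − prior α and total failures = posterior β − prior β.
Total across both batches: 39−20=19 responders, 37−13=24 non-responders.
Subtract the first batch: 19−3=16 responders and 24−14=10 non-responders.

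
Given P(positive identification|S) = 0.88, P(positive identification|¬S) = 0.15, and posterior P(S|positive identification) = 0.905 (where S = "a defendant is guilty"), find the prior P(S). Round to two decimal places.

P(S) = 0.62

In odds form, posterior odds = prior odds × likelihood ratio, so prior odds = posterior odds ÷ LR.
Posterior odds = 0.905/(1−0.905) = 9.5263. LR = 0.88/0.15 = 5.8667.
Prior odds = 9.5263/5.8667 = 1.6238, so P(S) = 1.6238/(1+1.6238) ≈ 0.62.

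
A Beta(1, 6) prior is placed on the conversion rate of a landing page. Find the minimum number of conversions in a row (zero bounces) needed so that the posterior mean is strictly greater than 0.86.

k = 36

After k conversions and 0 bounces the posterior is Beta(1+k, 6), with mean (1+k)/(1+6+k).
Set (1+k)/(7+k) > 0.86 and solve: k > (0.86·7 − 1)/(1 − 0.86) = 35.857.
The smallest integer exceeding 35.857 is 36.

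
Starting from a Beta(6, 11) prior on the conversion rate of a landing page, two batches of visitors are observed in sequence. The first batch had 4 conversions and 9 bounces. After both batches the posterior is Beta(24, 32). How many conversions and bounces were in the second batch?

14 conversions and 12 bounces

Sequential conjugate updates are equivalent to a single update on the pooled data, so total successes = posterior α − prior α and total failures = posterior β − prior β.
Total across both batches: 24−6=18 conversions, 32−11=21 bounces.
Subtract the first batch: 18−4=14 conversions and 21−9=12 bounces.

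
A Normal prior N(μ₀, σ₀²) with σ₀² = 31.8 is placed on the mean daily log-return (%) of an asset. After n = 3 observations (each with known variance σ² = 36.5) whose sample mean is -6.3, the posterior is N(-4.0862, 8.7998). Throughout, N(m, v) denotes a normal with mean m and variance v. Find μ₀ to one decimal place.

The posterior mean is a precision-weighted average: μ_n = (τ₀μ₀ + τ_data·x̄)/(τ₀+τ_data), with τ₀=1/σ₀² and τ_data=n/σ².
Here τ₀ = 1/31.8 = 0.031447 and τ_data = 3/36.5 = 0.082192, so τ_n = 0.113639.
Rearranging for μ₀: μ₀ = (μ_n·τ_n − τ_data·x̄)/τ₀ = (-4.0862·0.113639 − 0.082192·-6.3) / 0.031447 = 0.053458/0.031447 ≈ 1.7.

μ₀ = 1.7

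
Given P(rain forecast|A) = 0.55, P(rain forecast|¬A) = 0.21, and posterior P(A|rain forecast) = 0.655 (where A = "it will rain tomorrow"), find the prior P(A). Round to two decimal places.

P(A) = 0.42

In odds form, posterior odds = prior odds × likelihood ratio, so prior odds = posterior odds ÷ LR.
Posterior odds = 0.655/(1−0.655) = 1.8986. LR = 0.55/0.21 = 2.6190.
Prior odds = 1.8986/2.6190 = 0.7249, so P(A) = 0.7249/(1+0.7249) ≈ 0.42.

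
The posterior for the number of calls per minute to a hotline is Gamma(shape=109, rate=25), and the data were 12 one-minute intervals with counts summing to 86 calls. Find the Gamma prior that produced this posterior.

A Gamma(α, β) prior (rate parametrization) on a Poisson rate with n observations summing to S gives posterior Gamma(α+S, β+n).
So α = 109 − 86 = 23 and β = 25 − 12 = 13.

Gamma(shape=23, rate=13)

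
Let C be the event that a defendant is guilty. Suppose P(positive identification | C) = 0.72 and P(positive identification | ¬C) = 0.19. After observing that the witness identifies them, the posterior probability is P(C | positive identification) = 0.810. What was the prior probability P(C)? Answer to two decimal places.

Bayes' rule in odds form gives O(C|E) = O(C)·[P(E|C)/P(E|¬C)], hence O(C) = O(C|E)/LR.
Posterior odds = 0.810/(1−0.810) = 4.2632. LR = 0.72/0.19 = 3.7895.
Prior odds = 4.2632/3.7895 = 1.1250, so P(C) = 1.1250/(1+1.1250) ≈ 0.53.

P(C) = 0.53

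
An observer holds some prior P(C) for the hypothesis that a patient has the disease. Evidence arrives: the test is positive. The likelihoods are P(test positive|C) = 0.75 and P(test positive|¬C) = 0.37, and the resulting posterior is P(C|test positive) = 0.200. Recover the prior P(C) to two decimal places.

P(C) = 0.11

In odds form, posterior odds = prior odds × likelihood ratio, so prior odds = posterior odds ÷ LR.
Posterior odds = 0.200/(1−0.200) = 0.2500. LR = 0.75/0.37 = 2.0270.
Prior odds = 0.2500/2.0270 = 0.1233, so P(C) = 0.1233/(1+0.1233) ≈ 0.11.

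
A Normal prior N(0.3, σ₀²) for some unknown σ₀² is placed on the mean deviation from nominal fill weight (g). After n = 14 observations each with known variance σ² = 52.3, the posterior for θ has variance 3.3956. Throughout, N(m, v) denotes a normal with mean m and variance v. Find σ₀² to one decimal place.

σ₀² = 37.3

For the Normal–Normal model with known σ², precisions add: τ_n = τ₀ + n/σ².
So 1/σ₀² = 1/3.3956 − 14/52.3 = 0.294499 − 0.267686 = 0.026813.
Hence σ₀² = 1/0.026813 ≈ 37.3.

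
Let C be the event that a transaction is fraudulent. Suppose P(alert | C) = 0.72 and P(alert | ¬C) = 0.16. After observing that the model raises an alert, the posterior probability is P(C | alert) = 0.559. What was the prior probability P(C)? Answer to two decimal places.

P(C) = 0.22

Bayes' rule in odds form gives O(C|E) = O(C)·[P(E|C)/P(E|¬C)], hence O(C) = O(C|E)/LR.
Posterior odds = 0.559/(1−0.559) = 1.2676. LR = 0.72/0.16 = 4.5000.
Prior odds = 1.2676/4.5000 = 0.2817, so P(C) = 0.2817/(1+0.2817) ≈ 0.22.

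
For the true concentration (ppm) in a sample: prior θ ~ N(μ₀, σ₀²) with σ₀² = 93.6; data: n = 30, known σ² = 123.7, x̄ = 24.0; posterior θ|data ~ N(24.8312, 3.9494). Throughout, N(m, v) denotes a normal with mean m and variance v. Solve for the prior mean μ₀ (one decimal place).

With known observation variance, the Normal–Normal posterior has precision τ_n = τ₀ + n/σ² and mean μ_n = (τ₀μ₀ + (n/σ²)x̄)/τ_n.
Here τ₀ = 1/93.6 = 0.010684 and τ_data = 30/123.7 = 0.242522, so τ_n = 0.253206.
Rearranging for μ₀: μ₀ = (μ_n·τ_n − τ_data·x̄)/τ₀ = (24.8312·0.253206 − 0.242522·24.0) / 0.010684 = 0.466881/0.010684 ≈ 43.7.

μ₀ = 43.7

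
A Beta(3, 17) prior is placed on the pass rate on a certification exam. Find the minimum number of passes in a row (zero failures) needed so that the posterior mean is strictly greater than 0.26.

k = 3

After k passes and 0 failures the posterior is Beta(3+k, 17), with mean (3+k)/(3+17+k).
Set (3+k)/(20+k) > 0.26 and solve: k > (0.26·20 − 3)/(1 − 0.26) = 2.973.
The smallest integer exceeding 2.973 is 3, and checking k=3: (6)/(23) = 0.2609 > 0.26.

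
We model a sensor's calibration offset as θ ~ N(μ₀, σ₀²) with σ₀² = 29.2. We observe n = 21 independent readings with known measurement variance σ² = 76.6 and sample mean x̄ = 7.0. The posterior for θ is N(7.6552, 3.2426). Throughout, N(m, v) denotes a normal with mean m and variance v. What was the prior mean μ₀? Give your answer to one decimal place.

μ₀ = 12.9

With known observation variance, the Normal–Normal posterior has precision τ_n = τ₀ + n/σ² and mean μ_n = (τ₀μ₀ + (n/σ²)x̄)/τ_n.
Here τ₀ = 1/29.2 = 0.034247 and τ_data = 21/76.6 = 0.274151, so τ_n = 0.308398.
Rearranging for μ₀: μ₀ = (μ_n·τ_n − τ_data·x̄)/τ₀ = (7.6552·0.308398 − 0.274151·7.0) / 0.034247 = 0.441791/0.034247 ≈ 12.9.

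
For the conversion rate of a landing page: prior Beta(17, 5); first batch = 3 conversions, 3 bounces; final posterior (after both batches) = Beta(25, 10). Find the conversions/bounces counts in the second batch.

5 conversions and 2 bounces

Because Beta–binomial updating is additive in the counts, the combined data contributed (α_post−α_prior, β_post−β_prior) successes and failures.
Total across both batches: 25−17=8 conversions, 10−5=5 bounces.
Subtract the first batch: 8−3=5 conversions and 5−3=2 bounces.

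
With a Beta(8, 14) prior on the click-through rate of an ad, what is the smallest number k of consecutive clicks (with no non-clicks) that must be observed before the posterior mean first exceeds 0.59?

After k clicks and 0 non-clicks the posterior is Beta(8+k, 14), with mean (8+k)/(8+14+k).
Set (8+k)/(22+k) > 0.59 and solve: k > (0.59·22 − 8)/(1 − 0.59) = 12.146.
The smallest integer exceeding 12.146 is 13.

k = 13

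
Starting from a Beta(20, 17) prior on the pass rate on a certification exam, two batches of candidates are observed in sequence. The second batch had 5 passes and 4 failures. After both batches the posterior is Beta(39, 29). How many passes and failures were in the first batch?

14 passes and 8 failures

Sequential conjugate updates are equivalent to a single update on the pooled data, so total successes = posterior α − prior α and total failures = posterior β − prior β.
Total across both batches: 39−20=19 passes, 29−17=12 failures.
Subtract the second batch: 19−5=14 passes and 12−4=8 failures.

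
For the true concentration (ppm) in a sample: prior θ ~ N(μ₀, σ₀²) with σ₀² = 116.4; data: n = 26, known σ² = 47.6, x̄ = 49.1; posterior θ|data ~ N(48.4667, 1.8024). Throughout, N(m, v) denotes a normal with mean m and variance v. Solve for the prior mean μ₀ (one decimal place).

μ₀ = 8.2

With known observation variance, the Normal–Normal posterior has precision τ_n = τ₀ + n/σ² and mean μ_n = (τ₀μ₀ + (n/σ²)x̄)/τ_n.
Here τ₀ = 1/116.4 = 0.008591 and τ_data = 26/47.6 = 0.546218, so τ_n = 0.554809.
Rearranging for μ₀: μ₀ = (μ_n·τ_n − τ_data·x̄)/τ₀ = (48.4667·0.554809 − 0.546218·49.1) / 0.008591 = 0.070458/0.008591 ≈ 8.2.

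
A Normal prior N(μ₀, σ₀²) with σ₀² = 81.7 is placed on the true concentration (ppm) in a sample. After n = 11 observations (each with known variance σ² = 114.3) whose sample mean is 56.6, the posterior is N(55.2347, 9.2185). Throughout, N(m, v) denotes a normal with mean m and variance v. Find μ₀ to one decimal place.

With known observation variance, the Normal–Normal posterior has precision τ_n = τ₀ + n/σ² and mean μ_n = (τ₀μ₀ + (n/σ²)x̄)/τ_n.
Here τ₀ = 1/81.7 = 0.012240 and τ_data = 11/114.3 = 0.096238, so τ_n = 0.108478.
Rearranging for μ₀: μ₀ = (μ_n·τ_n − τ_data·x̄)/τ₀ = (55.2347·0.108478 − 0.096238·56.6) / 0.012240 = 0.544679/0.012240 ≈ 44.5.

μ₀ = 44.5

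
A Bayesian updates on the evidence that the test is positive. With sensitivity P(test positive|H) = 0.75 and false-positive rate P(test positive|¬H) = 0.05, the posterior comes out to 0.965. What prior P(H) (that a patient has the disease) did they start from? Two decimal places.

P(H) = 0.65

Bayes' rule in odds form gives O(H|E) = O(H)·[P(E|H)/P(E|¬H)], hence O(H) = O(H|E)/LR.
Posterior odds = 0.965/(1−0.965) = 27.5714. LR = 0.75/0.05 = 15.0000.
Prior odds = 27.5714/15.0000 = 1.8381, so P(H) = 1.8381/(1+1.8381) ≈ 0.65.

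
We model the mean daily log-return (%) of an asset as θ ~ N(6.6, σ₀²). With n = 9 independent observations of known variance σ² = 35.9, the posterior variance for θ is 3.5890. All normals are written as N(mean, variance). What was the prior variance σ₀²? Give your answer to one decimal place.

σ₀² = 35.8

For the Normal–Normal model with known σ², precisions add: τ_n = τ₀ + n/σ².
So 1/σ₀² = 1/3.5890 − 9/35.9 = 0.278629 − 0.250696 = 0.027933.
Hence σ₀² = 1/0.027933 ≈ 35.8.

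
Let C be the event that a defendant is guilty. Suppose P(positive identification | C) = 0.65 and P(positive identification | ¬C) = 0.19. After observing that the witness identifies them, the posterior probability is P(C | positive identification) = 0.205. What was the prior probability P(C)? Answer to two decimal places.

In odds form, posterior odds = prior odds × likelihood ratio, so prior odds = posterior odds ÷ LR.
Posterior odds = 0.205/(1−0.205) = 0.2579. LR = 0.65/0.19 = 3.4211.
Prior odds = 0.2579/3.4211 = 0.0754, so P(C) = 0.0754/(1+0.0754) ≈ 0.07.

P(C) = 0.07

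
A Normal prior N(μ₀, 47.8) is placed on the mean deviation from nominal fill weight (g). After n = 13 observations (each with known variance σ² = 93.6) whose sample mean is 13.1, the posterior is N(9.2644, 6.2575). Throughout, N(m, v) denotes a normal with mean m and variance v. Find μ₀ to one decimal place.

μ₀ = -16.2

The posterior mean is a precision-weighted average: μ_n = (τ₀μ₀ + τ_data·x̄)/(τ₀+τ_data), with τ₀=1/σ₀² and τ_data=n/σ².
Here τ₀ = 1/47.8 = 0.020921 and τ_data = 13/93.6 = 0.138889, so τ_n = 0.159810.
Rearranging for μ₀: μ₀ = (μ_n·τ_n − τ_data·x̄)/τ₀ = (9.2644·0.159810 − 0.138889·13.1) / 0.020921 = -0.338902/0.020921 ≈ -16.2.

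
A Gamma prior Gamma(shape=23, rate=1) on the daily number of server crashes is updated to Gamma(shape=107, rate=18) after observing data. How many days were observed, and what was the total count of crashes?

n = 17 days with total 84 crashes

A Gamma(α, β) prior (rate parametrization) on a Poisson rate with n observations summing to S gives posterior Gamma(α+S, β+n).
Matching: Σxᵢ = 107 − 23 = 84 and n = 18 − 1 = 17.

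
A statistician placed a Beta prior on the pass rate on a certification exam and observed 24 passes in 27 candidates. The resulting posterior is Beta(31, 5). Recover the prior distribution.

A Beta(α, β) prior with s successes and f failures in binomial data gives a Beta(α+s, β+f) posterior.
So α = 31 − 24 = 7 and β = 5 − 3 = 2.

Beta(7, 2)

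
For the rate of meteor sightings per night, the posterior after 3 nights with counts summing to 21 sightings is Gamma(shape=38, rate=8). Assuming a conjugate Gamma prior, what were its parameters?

A Gamma(α, β) prior (rate parametrization) on a Poisson rate with n observations summing to S gives posterior Gamma(α+S, β+n).
So α = 38 − 21 = 17 and β = 8 − 3 = 5.

Gamma(shape=17, rate=5)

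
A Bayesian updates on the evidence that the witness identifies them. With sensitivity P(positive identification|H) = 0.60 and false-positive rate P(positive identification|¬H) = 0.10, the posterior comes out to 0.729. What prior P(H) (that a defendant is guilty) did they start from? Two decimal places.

P(H) = 0.31

Bayes' rule in odds form gives O(H|E) = O(H)·[P(E|H)/P(E|¬H)], hence O(H) = O(H|E)/LR.
Posterior odds = 0.729/(1−0.729) = 2.6900. LR = 0.60/0.10 = 6.0000.
Prior odds = 2.6900/6.0000 = 0.4483, so P(H) = 0.4483/(1+0.4483) ≈ 0.31.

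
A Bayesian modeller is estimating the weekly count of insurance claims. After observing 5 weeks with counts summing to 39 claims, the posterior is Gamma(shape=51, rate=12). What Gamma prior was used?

A Gamma(α, β) prior (rate parametrization) on a Poisson rate with n observations summing to S gives posterior Gamma(α+S, β+n).
So α = 51 − 39 = 12 and β = 12 − 5 = 7.

Gamma(shape=12, rate=7)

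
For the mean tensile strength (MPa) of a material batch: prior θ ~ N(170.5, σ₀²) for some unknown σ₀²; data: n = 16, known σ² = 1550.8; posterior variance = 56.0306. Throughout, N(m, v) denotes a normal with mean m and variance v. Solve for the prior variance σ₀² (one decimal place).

σ₀² = 132.8

For the Normal–Normal model with known σ², precisions add: τ_n = τ₀ + n/σ².
So 1/σ₀² = 1/56.0306 − 16/1550.8 = 0.017847 − 0.010317 = 0.007530.
Hence σ₀² = 1/0.007530 ≈ 132.8.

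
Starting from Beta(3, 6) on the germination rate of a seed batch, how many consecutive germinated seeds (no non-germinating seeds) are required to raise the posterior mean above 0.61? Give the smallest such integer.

k = 7

After k germinated seeds and 0 non-germinating seeds the posterior is Beta(3+k, 6), with mean (3+k)/(3+6+k).
Set (3+k)/(9+k) > 0.61 and solve: k > (0.61·9 − 3)/(1 − 0.61) = 6.385.
The smallest integer exceeding 6.385 is 7.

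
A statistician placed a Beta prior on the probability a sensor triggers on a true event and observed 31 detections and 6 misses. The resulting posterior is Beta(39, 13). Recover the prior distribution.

Beta(8, 7)

Under Beta–binomial conjugacy the posterior parameters are (a+s, b+f).
Subtract the data counts: 39−31=8, 13−6=7.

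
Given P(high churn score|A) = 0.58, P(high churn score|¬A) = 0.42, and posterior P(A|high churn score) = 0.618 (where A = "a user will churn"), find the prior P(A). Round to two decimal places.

Bayes' rule in odds form gives O(A|E) = O(A)·[P(E|A)/P(E|¬A)], hence O(A) = O(A|E)/LR.
Posterior odds = 0.618/(1−0.618) = 1.6178. LR = 0.58/0.42 = 1.3810.
Prior odds = 1.6178/1.3810 = 1.1715, so P(A) = 1.1715/(1+1.1715) ≈ 0.54.

P(A) = 0.54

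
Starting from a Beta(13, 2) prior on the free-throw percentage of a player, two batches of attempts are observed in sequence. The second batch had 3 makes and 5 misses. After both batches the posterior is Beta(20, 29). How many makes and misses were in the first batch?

4 makes and 22 misses

Sequential conjugate updates are equivalent to a single update on the pooled data, so total successes = posterior α − prior α and total failures = posterior β − prior β.
Total across both batches: 20−13=7 makes, 29−2=27 misses.
Subtract the second batch: 7−3=4 makes and 27−5=22 misses.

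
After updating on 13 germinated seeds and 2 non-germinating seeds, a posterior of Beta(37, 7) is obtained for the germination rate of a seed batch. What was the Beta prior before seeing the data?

Beta(24, 5)

Under Beta–binomial conjugacy the posterior parameters are (α+s, β+f).
Subtract the data counts: 37−13=24, 7−2=5.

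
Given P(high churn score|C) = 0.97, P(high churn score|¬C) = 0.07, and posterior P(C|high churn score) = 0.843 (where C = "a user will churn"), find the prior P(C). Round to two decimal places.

Bayes' rule in odds form gives O(C|E) = O(C)·[P(E|C)/P(E|¬C)], hence O(C) = O(C|E)/LR.
Posterior odds = 0.843/(1−0.843) = 5.3694. LR = 0.97/0.07 = 13.8571.
Prior odds = 5.3694/13.8571 = 0.3875, so P(C) = 0.3875/(1+0.3875) ≈ 0.28.

P(C) = 0.28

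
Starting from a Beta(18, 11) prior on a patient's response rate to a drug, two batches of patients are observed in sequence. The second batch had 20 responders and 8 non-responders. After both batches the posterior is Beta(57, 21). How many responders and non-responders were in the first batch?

19 responders and 2 non-responders

Sequential conjugate updates are equivalent to a single update on the pooled data, so total successes = posterior α − prior α and total failures = posterior β − prior β.
Total across both batches: 57−18=39 responders, 21−11=10 non-responders.
Subtract the second batch: 39−20=19 responders and 10−8=2 non-responders.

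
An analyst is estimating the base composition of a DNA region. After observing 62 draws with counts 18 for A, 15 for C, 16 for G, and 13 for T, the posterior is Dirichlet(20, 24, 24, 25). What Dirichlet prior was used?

For a Dirichlet(α) prior with multinomial counts c, the posterior is Dirichlet(α + c) componentwise.
Subtract each count from the matching posterior parameter: 20−18=2, 24−15=9, 24−16=8, 25−13=12.

Dirichlet(2, 9, 8, 12)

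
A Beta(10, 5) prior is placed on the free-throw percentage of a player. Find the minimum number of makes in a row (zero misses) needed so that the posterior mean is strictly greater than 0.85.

After k makes and 0 misses the posterior is Beta(10+k, 5), with mean (10+k)/(10+5+k).
Set (10+k)/(15+k) > 0.85 and solve: k > (0.85·15 − 10)/(1 − 0.85) = 18.333.
The smallest integer exceeding 18.333 is 19.

k = 19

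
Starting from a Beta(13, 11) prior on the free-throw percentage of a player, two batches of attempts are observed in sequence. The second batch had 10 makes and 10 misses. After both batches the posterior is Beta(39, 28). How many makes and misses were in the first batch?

Sequential conjugate updates are equivalent to a single update on the pooled data, so total successes = posterior α − prior α and total failures = posterior β − prior β.
Total across both batches: 39−13=26 makes, 28−11=17 misses.
Subtract the second batch: 26−10=16 makes and 17−10=7 misses.

16 makes and 7 misses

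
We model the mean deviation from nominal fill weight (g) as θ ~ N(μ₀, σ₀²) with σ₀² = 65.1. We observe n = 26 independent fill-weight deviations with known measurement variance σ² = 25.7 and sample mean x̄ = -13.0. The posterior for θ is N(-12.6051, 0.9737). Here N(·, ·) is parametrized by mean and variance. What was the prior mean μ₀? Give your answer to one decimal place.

μ₀ = 13.4

The posterior mean is a precision-weighted average: μ_n = (τ₀μ₀ + τ_data·x̄)/(τ₀+τ_data), with τ₀=1/σ₀² and τ_data=n/σ².
Here τ₀ = 1/65.1 = 0.015361 and τ_data = 26/25.7 = 1.011673, so τ_n = 1.027034.
Rearranging for μ₀: μ₀ = (μ_n·τ_n − τ_data·x̄)/τ₀ = (-12.6051·1.027034 − 1.011673·-13.0) / 0.015361 = 0.205883/0.015361 ≈ 13.4.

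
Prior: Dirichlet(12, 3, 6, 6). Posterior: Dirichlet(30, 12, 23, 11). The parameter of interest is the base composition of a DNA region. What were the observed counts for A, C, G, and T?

counts (18, 9, 17, 5)

For a Dirichlet(α) prior with multinomial counts c, the posterior is Dirichlet(α + c) componentwise.
Counts are posterior − prior componentwise: 30−12=18, 12−3=9, 23−6=17, 11−6=5.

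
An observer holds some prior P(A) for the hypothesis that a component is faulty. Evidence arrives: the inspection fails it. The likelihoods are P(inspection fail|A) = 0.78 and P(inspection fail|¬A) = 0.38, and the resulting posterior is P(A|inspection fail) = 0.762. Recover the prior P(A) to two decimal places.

In odds form, posterior odds = prior odds × likelihood ratio, so prior odds = posterior odds ÷ LR.
Posterior odds = 0.762/(1−0.762) = 3.2017. LR = 0.78/0.38 = 2.0526.
Prior odds = 3.2017/2.0526 = 1.5598, so P(A) = 1.5598/(1+1.5598) ≈ 0.61.

P(A) = 0.61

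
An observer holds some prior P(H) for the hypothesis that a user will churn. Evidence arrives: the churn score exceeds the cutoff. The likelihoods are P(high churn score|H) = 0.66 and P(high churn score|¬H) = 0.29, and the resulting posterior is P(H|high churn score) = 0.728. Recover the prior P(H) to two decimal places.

Bayes' rule in odds form gives O(H|E) = O(H)·[P(E|H)/P(E|¬H)], hence O(H) = O(H|E)/LR.
Posterior odds = 0.728/(1−0.728) = 2.6765. LR = 0.66/0.29 = 2.2759.
Prior odds = 2.6765/2.2759 = 1.1760, so P(H) = 1.1760/(1+1.1760) ≈ 0.54.

P(H) = 0.54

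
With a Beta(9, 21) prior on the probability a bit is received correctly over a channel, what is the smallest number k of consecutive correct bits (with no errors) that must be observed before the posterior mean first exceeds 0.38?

After k correct bits and 0 errors the posterior is Beta(9+k, 21), with mean (9+k)/(9+21+k).
Set (9+k)/(30+k) > 0.38 and solve: k > (0.38·30 − 9)/(1 − 0.38) = 3.871.
The smallest integer exceeding 3.871 is 4, and checking k=4: (13)/(34) = 0.3824 > 0.38.

k = 4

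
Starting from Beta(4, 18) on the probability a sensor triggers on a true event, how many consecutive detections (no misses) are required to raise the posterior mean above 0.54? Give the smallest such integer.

After k detections and 0 misses the posterior is Beta(4+k, 18), with mean (4+k)/(4+18+k).
Set (4+k)/(22+k) > 0.54 and solve: k > (0.54·22 − 4)/(1 − 0.54) = 17.130.
The smallest integer exceeding 17.130 is 18, and checking k=18: (22)/(40) = 0.5500 > 0.54.

k = 18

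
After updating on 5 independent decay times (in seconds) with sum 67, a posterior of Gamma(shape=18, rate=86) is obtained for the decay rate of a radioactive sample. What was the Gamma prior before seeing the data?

For an exponential likelihood with a Gamma(α, β) prior on the rate, n observations with total T give posterior Gamma(α+n, β+T).
So α = 18 − 5 = 13 and β = 86 − 67 = 19.

Gamma(shape=13, rate=19)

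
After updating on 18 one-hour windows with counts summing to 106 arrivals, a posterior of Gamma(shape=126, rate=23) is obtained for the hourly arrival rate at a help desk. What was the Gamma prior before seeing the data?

A Gamma(α, β) prior (rate parametrization) on a Poisson rate with n observations summing to S gives posterior Gamma(α+S, β+n).
So α = 126 − 106 = 20 and β = 23 − 18 = 5.

Gamma(shape=20, rate=5)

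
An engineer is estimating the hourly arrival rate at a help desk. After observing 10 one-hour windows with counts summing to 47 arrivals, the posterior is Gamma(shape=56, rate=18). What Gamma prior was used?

Gamma(shape=9, rate=8)

Gamma–Poisson conjugacy: posterior shape = α + Σxᵢ, posterior rate = β + n.
So α = 56 − 47 = 9 and β = 18 − 10 = 8.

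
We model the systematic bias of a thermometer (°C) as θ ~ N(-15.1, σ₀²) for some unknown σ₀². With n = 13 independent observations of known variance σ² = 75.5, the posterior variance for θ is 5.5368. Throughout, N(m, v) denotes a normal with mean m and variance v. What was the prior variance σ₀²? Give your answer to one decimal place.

σ₀² = 118.7

Posterior precision equals prior precision plus data precision: 1/σ_n² = 1/σ₀² + n/σ².
So 1/σ₀² = 1/5.5368 − 13/75.5 = 0.180610 − 0.172185 = 0.008425.
Hence σ₀² = 1/0.008425 ≈ 118.7.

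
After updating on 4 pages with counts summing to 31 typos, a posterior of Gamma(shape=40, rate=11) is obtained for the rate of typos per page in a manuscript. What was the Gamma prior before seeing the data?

Gamma(shape=9, rate=7)

A Gamma(α, β) prior (rate parametrization) on a Poisson rate with n observations summing to S gives posterior Gamma(α+S, β+n).
So α = 40 − 31 = 9 and β = 11 − 4 = 7.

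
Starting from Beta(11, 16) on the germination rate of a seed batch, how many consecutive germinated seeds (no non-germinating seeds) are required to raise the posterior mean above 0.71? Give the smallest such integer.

After k germinated seeds and 0 non-germinating seeds the posterior is Beta(11+k, 16), with mean (11+k)/(11+16+k).
Set (11+k)/(27+k) > 0.71 and solve: k > (0.71·27 − 11)/(1 − 0.71) = 28.172.
The smallest integer exceeding 28.172 is 29.

k = 29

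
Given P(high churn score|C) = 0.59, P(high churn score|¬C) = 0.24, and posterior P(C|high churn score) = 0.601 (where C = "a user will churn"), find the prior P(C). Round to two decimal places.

Bayes' rule in odds form gives O(C|E) = O(C)·[P(E|C)/P(E|¬C)], hence O(C) = O(C|E)/LR.
Posterior odds = 0.601/(1−0.601) = 1.5063. LR = 0.59/0.24 = 2.4583.
Prior odds = 1.5063/2.4583 = 0.6127, so P(C) = 0.6127/(1+0.6127) ≈ 0.38.

P(C) = 0.38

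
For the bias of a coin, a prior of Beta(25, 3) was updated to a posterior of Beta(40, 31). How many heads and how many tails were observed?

15 heads and 28 tails

Under Beta–binomial conjugacy the posterior parameters are (a+s, b+f).
Match parameters: s=40−25=15, f=31−3=28.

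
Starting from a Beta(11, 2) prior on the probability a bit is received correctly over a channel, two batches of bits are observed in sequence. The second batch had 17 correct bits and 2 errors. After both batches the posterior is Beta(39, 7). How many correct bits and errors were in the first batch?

11 correct bits and 3 errors

Sequential conjugate updates are equivalent to a single update on the pooled data, so total successes = posterior α − prior α and total failures = posterior β − prior β.
Total across both batches: 39−11=28 correct bits, 7−2=5 errors.
Subtract the second batch: 28−17=11 correct bits and 5−2=3 errors.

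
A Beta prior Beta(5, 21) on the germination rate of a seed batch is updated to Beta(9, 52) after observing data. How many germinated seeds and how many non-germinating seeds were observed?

A Beta(a, b) prior with s successes and f failures in binomial data gives a Beta(a+s, b+f) posterior.
Match parameters: s=9−5=4, f=52−21=31.

4 germinated seeds and 31 non-germinating seeds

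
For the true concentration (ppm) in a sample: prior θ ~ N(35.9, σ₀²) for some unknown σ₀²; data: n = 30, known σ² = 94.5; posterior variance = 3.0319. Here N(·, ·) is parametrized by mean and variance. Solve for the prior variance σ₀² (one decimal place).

σ₀² = 80.9

For the Normal–Normal model with known σ², precisions add: τ_n = τ₀ + n/σ².
So 1/σ₀² = 1/3.0319 − 30/94.5 = 0.329826 − 0.317460 = 0.012366.
Hence σ₀² = 1/0.012366 ≈ 80.9.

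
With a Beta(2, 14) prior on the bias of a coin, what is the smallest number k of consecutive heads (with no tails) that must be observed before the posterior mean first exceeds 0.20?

k = 2

After k heads and 0 tails the posterior is Beta(2+k, 14), with mean (2+k)/(2+14+k).
Set (2+k)/(16+k) > 0.20 and solve: k > (0.20·16 − 2)/(1 − 0.20) = 1.500.
The smallest integer exceeding 1.500 is 2, and checking k=2: (4)/(18) = 0.2222 > 0.20.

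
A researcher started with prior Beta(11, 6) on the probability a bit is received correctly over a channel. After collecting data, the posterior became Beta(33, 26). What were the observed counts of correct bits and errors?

Under Beta–binomial conjugacy the posterior parameters are (a+s, b+f).
So s = 33 − 11 = 22 and f = 26 − 6 = 20.

22 correct bits and 20 errors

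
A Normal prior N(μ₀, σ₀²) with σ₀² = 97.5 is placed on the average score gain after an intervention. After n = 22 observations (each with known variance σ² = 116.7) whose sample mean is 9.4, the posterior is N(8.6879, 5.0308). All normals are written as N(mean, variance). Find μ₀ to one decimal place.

The posterior mean is a precision-weighted average: μ_n = (τ₀μ₀ + τ_data·x̄)/(τ₀+τ_data), with τ₀=1/σ₀² and τ_data=n/σ².
Here τ₀ = 1/97.5 = 0.010256 and τ_data = 22/116.7 = 0.188518, so τ_n = 0.198774.
Rearranging for μ₀: μ₀ = (μ_n·τ_n − τ_data·x̄)/τ₀ = (8.6879·0.198774 − 0.188518·9.4) / 0.010256 = -0.045141/0.010256 ≈ -4.4.

μ₀ = -4.4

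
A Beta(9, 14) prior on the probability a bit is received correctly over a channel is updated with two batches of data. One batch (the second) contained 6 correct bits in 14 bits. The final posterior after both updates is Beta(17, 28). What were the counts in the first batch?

2 correct bits and 6 errors

Because Beta–binomial updating is additive in the counts, the combined data contributed (α_post−α_prior, β_post−β_prior) successes and failures.
Total across both batches: 17−9=8 correct bits, 28−14=14 errors.
Subtract the second batch: 8−6=2 correct bits and 14−8=6 errors.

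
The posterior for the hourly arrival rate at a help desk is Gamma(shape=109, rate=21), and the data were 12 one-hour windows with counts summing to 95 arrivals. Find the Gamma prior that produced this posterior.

Gamma–Poisson conjugacy: posterior shape = α + Σxᵢ, posterior rate = β + n.
So α = 109 − 95 = 14 and β = 21 − 12 = 9.

Gamma(shape=14, rate=9)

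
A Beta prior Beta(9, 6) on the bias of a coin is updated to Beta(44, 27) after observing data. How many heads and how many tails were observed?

A Beta(a, b) prior with s successes and f failures in binomial data gives a Beta(a+s, b+f) posterior.
Match parameters: s=44−9=35, f=27−6=21.

35 heads and 21 tails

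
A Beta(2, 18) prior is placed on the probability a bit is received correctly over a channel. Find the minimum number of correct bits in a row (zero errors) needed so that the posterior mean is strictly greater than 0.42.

After k correct bits and 0 errors the posterior is Beta(2+k, 18), with mean (2+k)/(2+18+k).
Set (2+k)/(20+k) > 0.42 and solve: k > (0.42·20 − 2)/(1 − 0.42) = 11.034.
The smallest integer exceeding 11.034 is 12, and checking k=12: (14)/(32) = 0.4375 > 0.42.

k = 12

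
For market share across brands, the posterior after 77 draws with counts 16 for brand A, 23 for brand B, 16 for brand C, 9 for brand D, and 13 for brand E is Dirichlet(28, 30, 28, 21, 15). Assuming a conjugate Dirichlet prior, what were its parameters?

Dirichlet(12, 7, 12, 12, 2)

For a Dirichlet(α) prior with multinomial counts c, the posterior is Dirichlet(α + c) componentwise.
Subtract each count from the matching posterior parameter: 28−16=12, 30−23=7, 28−16=12, 21−9=12, 15−13=2.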